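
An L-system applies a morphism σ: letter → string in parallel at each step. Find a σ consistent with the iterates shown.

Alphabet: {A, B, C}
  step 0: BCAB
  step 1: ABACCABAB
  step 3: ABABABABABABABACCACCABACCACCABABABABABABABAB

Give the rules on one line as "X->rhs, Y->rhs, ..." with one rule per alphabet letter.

A->AB, B->AB, C->ACC

  step 0 ⇒ step 1: BCAB ⇒ AB·ACC·AB·AB
    A ↦ AB
    B ↦ AB
    C ↦ ACC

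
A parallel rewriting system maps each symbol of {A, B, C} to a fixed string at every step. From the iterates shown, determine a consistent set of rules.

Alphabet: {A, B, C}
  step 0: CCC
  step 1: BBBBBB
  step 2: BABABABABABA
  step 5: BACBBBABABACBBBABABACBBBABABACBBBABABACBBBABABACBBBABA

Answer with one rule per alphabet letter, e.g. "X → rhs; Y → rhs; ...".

A->C, B->BA, C->BB

  step 1 ⇒ step 2: BBBBBB ⇒ BA·BA·BA·BA·BA·BA
    B ↦ BA
    A ↦ C  (constrained at step 2)
  step 0 ⇒ step 1: CCC ⇒ BB·BB·BB
    C ↦ BB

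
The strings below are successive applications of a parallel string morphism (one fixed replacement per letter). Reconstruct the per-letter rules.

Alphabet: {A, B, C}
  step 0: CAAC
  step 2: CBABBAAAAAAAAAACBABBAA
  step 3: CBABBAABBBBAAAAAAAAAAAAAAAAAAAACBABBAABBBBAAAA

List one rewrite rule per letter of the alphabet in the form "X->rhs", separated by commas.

A->AA, B->BB, C->CBA

  step 2 ⇒ step 3: CBABBAAAAAAAAAACBABBAA ⇒ CBA·BB·AA·BB·BB·AA·AA·AA·AA·AA·AA·AA·AA·AA·AA·CBA·BB·AA·BB·BB·AA·AA
    A ↦ AA
    B ↦ BB
    C ↦ CBA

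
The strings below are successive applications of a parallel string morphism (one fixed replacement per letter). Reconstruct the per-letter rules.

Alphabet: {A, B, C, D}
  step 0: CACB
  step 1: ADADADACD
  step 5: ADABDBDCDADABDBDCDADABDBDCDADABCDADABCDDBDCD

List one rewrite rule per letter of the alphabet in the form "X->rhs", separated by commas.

  step 0 ⇒ step 1: CACB ⇒ ADA·D·ADA·CD
    A ↦ D
    B ↦ CD
    C ↦ ADA
    D ↦ B  (constrained at step 1)

A->D, B->CD, C->ADA, D->B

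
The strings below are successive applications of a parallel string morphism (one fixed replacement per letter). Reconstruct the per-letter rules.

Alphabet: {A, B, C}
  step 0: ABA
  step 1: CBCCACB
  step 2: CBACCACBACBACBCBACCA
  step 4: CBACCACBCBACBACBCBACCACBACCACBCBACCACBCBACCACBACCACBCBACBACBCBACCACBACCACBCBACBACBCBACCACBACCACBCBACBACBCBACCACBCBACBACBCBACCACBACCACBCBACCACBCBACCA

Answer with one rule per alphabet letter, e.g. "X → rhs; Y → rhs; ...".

  step 1 ⇒ step 2: CBCCACB ⇒ CBA·CCA·CBA·CBA·CB·CBA·CCA
    A ↦ CB
    B ↦ CCA
    C ↦ CBA

A->CB, B->CCA, C->CBA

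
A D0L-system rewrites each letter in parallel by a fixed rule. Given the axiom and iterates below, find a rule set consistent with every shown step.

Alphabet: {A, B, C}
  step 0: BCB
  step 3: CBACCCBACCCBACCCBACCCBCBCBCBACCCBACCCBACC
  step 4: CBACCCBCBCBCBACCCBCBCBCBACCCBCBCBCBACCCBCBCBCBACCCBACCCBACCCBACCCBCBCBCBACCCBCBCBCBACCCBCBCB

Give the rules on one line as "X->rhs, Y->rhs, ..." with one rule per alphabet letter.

  step 3 ⇒ step 4: CBACCCBACCCBACCCBACCCBCBCBCBACCCBACCCBACC ⇒ CB·ACC·CB·CB·CB·CB·ACC·CB·CB·CB·CB·ACC·CB·CB·CB·CB·ACC·CB·CB·CB·CB·ACC·CB·ACC·CB·ACC·CB·ACC·CB·CB·CB·CB·ACC·CB·CB·CB·CB·ACC·CB·CB·CB
    A ↦ CB
    B ↦ ACC
    C ↦ CB

A->CB, B->ACC, C->CB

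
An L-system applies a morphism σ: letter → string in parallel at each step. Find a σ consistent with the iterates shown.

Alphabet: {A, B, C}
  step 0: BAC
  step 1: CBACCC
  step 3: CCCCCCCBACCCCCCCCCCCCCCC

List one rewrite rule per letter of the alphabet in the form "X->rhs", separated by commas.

  step 0 ⇒ step 1: BAC ⇒ CB·AC·CC
    A ↦ AC
    B ↦ CB
    C ↦ CC

A->AC, B->CB, C->CC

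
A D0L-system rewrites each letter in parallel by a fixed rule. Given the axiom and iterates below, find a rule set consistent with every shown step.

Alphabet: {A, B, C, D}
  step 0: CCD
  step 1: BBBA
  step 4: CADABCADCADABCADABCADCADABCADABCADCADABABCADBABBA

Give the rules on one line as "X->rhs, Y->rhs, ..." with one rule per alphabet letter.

A->AB, B->CAD, C->B, D->BA

  step 0 ⇒ step 1: CCD ⇒ B·B·BA
    C ↦ B
    D ↦ BA
    A ↦ AB  (constrained at step 1)
    B ↦ CAD  (constrained at step 1)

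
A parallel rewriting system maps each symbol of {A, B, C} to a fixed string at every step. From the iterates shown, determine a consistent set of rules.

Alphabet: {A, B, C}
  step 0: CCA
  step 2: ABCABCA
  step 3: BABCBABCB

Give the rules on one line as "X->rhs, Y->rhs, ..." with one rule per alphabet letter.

  step 2 ⇒ step 3: ABCABCA ⇒ B·A·BC·B·A·BC·B
    A ↦ B
    B ↦ A
    C ↦ BC

A->B, B->A, C->BC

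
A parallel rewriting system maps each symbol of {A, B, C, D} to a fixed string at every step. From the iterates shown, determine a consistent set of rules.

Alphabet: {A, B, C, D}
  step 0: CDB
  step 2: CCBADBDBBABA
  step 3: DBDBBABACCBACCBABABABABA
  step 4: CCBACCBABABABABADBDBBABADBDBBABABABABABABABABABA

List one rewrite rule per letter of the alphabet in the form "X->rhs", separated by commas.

A->BA, B->BA, C->DB, D->CC

  step 3 ⇒ step 4: DBDBBABACCBACCBABABABABA ⇒ CC·BA·CC·BA·BA·BA·BA·BA·DB·DB·BA·BA·DB·DB·BA·BA·BA·BA·BA·BA·BA·BA·BA·BA
    A ↦ BA
    B ↦ BA
    C ↦ DB
    D ↦ CC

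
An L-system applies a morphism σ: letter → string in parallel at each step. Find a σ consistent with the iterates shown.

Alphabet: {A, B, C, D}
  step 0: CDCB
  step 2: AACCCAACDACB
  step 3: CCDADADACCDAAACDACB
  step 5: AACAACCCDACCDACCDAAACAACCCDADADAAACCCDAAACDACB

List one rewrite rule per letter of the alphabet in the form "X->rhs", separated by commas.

A->C, B->CB, C->DA, D->AA

  step 2 ⇒ step 3: AACCCAACDACB ⇒ C·C·DA·DA·DA·C·C·DA·AA·C·DA·CB
    A ↦ C
    B ↦ CB
    C ↦ DA
    D ↦ AA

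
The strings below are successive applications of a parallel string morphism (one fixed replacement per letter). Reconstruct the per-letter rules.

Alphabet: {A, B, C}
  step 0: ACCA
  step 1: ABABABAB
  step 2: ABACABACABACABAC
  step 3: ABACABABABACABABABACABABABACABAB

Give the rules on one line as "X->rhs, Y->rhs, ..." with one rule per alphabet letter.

  step 2 ⇒ step 3: ABACABACABACABAC ⇒ AB·AC·AB·AB·AB·AC·AB·AB·AB·AC·AB·AB·AB·AC·AB·AB
    A ↦ AB
    B ↦ AC
    C ↦ AB

A->AB, B->AC, C->AB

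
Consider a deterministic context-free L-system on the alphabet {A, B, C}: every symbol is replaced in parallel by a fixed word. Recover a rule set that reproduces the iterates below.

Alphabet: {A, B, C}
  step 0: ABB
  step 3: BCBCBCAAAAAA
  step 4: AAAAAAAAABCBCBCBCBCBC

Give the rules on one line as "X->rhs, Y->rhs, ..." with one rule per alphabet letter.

  step 3 ⇒ step 4: BCBCBCAAAAAA ⇒ A·AA·A·AA·A·AA·BC·BC·BC·BC·BC·BC
    A ↦ BC
    B ↦ A
    C ↦ AA

A->BC, B->A, C->AA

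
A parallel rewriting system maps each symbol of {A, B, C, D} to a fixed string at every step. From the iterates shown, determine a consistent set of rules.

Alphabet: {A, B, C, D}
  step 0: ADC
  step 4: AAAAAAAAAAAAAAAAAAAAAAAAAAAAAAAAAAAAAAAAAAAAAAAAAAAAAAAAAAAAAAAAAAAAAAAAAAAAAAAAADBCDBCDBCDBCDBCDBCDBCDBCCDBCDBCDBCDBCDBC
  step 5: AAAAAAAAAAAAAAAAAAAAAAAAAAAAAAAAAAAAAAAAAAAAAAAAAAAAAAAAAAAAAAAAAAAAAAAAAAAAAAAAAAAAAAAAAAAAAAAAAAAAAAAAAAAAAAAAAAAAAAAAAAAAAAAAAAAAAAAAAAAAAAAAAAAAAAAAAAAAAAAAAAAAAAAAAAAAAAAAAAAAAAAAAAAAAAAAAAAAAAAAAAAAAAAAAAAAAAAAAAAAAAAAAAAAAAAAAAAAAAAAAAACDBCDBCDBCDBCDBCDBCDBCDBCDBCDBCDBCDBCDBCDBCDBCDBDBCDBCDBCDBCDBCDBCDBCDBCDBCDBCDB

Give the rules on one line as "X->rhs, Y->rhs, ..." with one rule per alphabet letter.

A->AAA, B->C, C->DB, D->CDB

  step 4 ⇒ step 5: AAAAAAAAAAAAAAAAAAAAAAAAAAAAAAAAAAAAAAAAAAAAAAAAAAAAAAAAAAAAAAAAAAAAAAAAAAAAAAAAADBCDBCDBCDBCDBCDBCDBCDBCCDBCDBCDBCDBCDBC ⇒ AAA·AAA·AAA·AAA·AAA·AAA·AAA·AAA·AAA·AAA·AAA·AAA·AAA·AAA·AAA·AAA·AAA·AAA·AAA·AAA·AAA·AAA·AAA·AAA·AAA·AAA·AAA·AAA·AAA·AAA·AAA·AAA·AAA·AAA·AAA·AAA·AAA·AAA·AAA·AAA·AAA·AAA·AAA·AAA·AAA·AAA·AAA·AAA·AAA·AAA·AAA·AAA·AAA·AAA·AAA·AAA·AAA·AAA·AAA·AAA·AAA·AAA·AAA·AAA·AAA·AAA·AAA·AAA·AAA·AAA·AAA·AAA·AAA·AAA·AAA·AAA·AAA·AAA·AAA·AAA·AAA·CDB·C·DB·CDB·C·DB·CDB·C·DB·CDB·C·DB·CDB·C·DB·CDB·C·DB·CDB·C·DB·CDB·C·DB·DB·CDB·C·DB·CDB·C·DB·CDB·C·DB·CDB·C·DB·CDB·C·DB
    A ↦ AAA
    B ↦ C
    C ↦ DB
    D ↦ CDB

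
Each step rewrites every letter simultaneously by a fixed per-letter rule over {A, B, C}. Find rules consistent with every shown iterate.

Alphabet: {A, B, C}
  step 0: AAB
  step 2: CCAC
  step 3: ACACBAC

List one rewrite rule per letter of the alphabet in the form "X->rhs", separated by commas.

A->B, B->C, C->AC

  step 2 ⇒ step 3: CCAC ⇒ AC·AC·B·AC
    A ↦ B
    C ↦ AC
    B ↦ C  (constrained at step 0)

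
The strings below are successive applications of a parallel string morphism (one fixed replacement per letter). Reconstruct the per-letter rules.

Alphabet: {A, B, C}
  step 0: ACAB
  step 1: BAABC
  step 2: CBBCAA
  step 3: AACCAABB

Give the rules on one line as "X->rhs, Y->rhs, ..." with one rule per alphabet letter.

  step 2 ⇒ step 3: CBBCAA ⇒ AA·C·C·AA·B·B
    A ↦ B
    B ↦ C
    C ↦ AA

A->B, B->C, C->AA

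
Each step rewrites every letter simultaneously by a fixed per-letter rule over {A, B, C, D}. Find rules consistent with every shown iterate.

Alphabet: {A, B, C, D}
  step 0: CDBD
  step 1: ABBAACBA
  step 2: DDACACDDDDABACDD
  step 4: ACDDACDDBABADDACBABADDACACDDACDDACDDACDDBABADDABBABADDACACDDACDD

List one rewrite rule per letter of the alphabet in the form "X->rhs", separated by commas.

  step 1 ⇒ step 2: ABBAACBA ⇒ DD·AC·AC·DD·DD·AB·AC·DD
    A ↦ DD
    B ↦ AC
    C ↦ AB
  step 0 ⇒ step 1: CDBD ⇒ AB·BA·AC·BA
    D ↦ BA

A->DD, B->AC, C->AB, D->BA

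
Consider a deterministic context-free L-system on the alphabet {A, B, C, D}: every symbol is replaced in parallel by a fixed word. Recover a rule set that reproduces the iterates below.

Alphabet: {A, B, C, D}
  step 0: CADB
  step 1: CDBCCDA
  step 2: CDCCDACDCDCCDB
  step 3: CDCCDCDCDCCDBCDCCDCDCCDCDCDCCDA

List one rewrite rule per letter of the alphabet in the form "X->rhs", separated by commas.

  step 2 ⇒ step 3: CDCCDACDCDCCDB ⇒ CD·CCD·CD·CD·CCD·B·CD·CCD·CD·CCD·CD·CD·CCD·A
    A ↦ B
    B ↦ A
    C ↦ CD
    D ↦ CCD

A->B, B->A, C->CD, D->CCD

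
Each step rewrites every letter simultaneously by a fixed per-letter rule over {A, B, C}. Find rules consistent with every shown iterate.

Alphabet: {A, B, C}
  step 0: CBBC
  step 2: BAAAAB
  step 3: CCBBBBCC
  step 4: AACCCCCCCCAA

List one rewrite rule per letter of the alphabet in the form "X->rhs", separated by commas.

A->B, B->CC, C->A

  step 3 ⇒ step 4: CCBBBBCC ⇒ A·A·CC·CC·CC·CC·A·A
    B ↦ CC
    C ↦ A
  step 2 ⇒ step 3: BAAAAB ⇒ CC·B·B·B·B·CC
    A ↦ B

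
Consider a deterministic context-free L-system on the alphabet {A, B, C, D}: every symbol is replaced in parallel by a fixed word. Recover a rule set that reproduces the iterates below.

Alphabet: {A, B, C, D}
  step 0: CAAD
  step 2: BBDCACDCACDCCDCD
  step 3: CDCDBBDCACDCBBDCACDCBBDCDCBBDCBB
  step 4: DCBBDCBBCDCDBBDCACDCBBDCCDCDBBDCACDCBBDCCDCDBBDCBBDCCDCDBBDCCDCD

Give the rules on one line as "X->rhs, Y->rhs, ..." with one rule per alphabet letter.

  step 3 ⇒ step 4: CDCDBBDCACDCBBDCACDCBBDCDCBBDCBB ⇒ DC·BB·DC·BB·CD·CD·BB·DC·AC·DC·BB·DC·CD·CD·BB·DC·AC·DC·BB·DC·CD·CD·BB·DC·BB·DC·CD·CD·BB·DC·CD·CD
    A ↦ AC
    B ↦ CD
    C ↦ DC
    D ↦ BB

A->AC, B->CD, C->DC, D->BB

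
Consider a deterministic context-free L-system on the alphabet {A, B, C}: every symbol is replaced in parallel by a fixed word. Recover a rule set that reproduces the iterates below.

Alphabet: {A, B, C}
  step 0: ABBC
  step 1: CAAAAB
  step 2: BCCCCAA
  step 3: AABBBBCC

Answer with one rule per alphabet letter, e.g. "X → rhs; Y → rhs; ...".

A->C, B->AA, C->B

  step 2 ⇒ step 3: BCCCCAA ⇒ AA·B·B·B·B·C·C
    A ↦ C
    B ↦ AA
    C ↦ B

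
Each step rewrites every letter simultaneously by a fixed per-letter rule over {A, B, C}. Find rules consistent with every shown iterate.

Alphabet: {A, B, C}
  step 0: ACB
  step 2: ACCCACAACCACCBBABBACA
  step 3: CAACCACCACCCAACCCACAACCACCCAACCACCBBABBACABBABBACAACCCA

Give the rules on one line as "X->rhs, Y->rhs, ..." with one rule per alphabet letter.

  step 2 ⇒ step 3: ACCCACAACCACCBBABBACA ⇒ CA·ACC·ACC·ACC·CA·ACC·CA·CA·ACC·ACC·CA·ACC·ACC·BBA·BBA·CA·BBA·BBA·CA·ACC·CA
    A ↦ CA
    B ↦ BBA
    C ↦ ACC

A->CA, B->BBA, C->ACC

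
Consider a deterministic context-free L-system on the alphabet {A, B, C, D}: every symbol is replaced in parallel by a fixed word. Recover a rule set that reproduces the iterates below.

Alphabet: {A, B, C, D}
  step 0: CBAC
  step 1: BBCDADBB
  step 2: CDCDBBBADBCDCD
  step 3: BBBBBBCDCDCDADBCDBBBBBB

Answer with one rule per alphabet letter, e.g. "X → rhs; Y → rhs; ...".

A->AD, B->CD, C->BB, D->B

  step 2 ⇒ step 3: CDCDBBBADBCDCD ⇒ BB·B·BB·B·CD·CD·CD·AD·B·CD·BB·B·BB·B
    A ↦ AD
    B ↦ CD
    C ↦ BB
    D ↦ B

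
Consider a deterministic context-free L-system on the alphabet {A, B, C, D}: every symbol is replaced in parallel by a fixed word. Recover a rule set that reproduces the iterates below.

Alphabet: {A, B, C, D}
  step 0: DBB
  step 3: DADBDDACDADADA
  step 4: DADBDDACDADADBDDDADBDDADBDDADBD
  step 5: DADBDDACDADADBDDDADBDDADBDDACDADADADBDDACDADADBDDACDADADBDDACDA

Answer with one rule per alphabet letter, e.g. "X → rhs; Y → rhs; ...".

  step 4 ⇒ step 5: DADBDDACDADADBDDDADBDDADBDDADBD ⇒ DA·DBD·DA·C·DA·DA·DBD·D·DA·DBD·DA·DBD·DA·C·DA·DA·DA·DBD·DA·C·DA·DA·DBD·DA·C·DA·DA·DBD·DA·C·DA
    A ↦ DBD
    B ↦ C
    C ↦ D
    D ↦ DA

A->DBD, B->C, C->D, D->DA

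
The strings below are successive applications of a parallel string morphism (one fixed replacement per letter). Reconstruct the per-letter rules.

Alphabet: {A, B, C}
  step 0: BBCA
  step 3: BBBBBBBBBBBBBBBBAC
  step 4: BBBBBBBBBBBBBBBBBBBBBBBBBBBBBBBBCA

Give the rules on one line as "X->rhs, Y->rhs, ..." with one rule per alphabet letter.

A->C, B->BB, C->A

  step 3 ⇒ step 4: BBBBBBBBBBBBBBBBAC ⇒ BB·BB·BB·BB·BB·BB·BB·BB·BB·BB·BB·BB·BB·BB·BB·BB·C·A
    A ↦ C
    B ↦ BB
    C ↦ A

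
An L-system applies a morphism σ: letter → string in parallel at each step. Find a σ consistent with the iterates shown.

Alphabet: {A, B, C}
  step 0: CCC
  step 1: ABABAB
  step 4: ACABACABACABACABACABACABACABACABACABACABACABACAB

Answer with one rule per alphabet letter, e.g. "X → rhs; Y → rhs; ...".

  step 0 ⇒ step 1: CCC ⇒ AB·AB·AB
    C ↦ AB
    A ↦ AC  (constrained at step 1)
    B ↦ AB  (constrained at step 1)

A->AC, B->AB, C->AB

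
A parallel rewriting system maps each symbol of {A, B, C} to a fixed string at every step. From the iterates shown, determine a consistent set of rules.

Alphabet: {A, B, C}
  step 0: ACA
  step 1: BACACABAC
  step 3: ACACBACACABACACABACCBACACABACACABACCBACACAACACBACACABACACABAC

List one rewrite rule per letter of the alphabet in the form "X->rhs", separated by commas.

  step 0 ⇒ step 1: ACA ⇒ BAC·ACA·BAC
    A ↦ BAC
    C ↦ ACA
    B ↦ C  (constrained at step 1)

A->BAC, B->C, C->ACA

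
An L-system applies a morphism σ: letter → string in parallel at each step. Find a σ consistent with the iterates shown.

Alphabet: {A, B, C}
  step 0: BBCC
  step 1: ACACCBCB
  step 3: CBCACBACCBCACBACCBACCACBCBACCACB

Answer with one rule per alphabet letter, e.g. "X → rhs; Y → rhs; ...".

  step 0 ⇒ step 1: BBCC ⇒ AC·AC·CB·CB
    B ↦ AC
    C ↦ CB
    A ↦ CA  (constrained at step 1)

A->CA, B->AC, C->CB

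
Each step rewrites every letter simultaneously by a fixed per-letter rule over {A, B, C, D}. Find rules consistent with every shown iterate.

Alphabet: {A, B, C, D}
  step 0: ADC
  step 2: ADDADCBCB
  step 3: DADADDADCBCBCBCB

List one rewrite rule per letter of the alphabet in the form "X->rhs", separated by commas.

  step 2 ⇒ step 3: ADDADCBCB ⇒ D·AD·AD·D·AD·CB·CB·CB·CB
    A ↦ D
    B ↦ CB
    C ↦ CB
    D ↦ AD

A->D, B->CB, C->CB, D->AD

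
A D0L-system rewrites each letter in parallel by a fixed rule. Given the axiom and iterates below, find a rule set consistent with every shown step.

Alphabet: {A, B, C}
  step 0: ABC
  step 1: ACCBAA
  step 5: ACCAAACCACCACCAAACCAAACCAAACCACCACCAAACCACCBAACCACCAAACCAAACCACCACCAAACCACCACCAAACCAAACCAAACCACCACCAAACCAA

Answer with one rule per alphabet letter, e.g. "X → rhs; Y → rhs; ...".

  step 0 ⇒ step 1: ABC ⇒ ACC·BA·A
    A ↦ ACC
    B ↦ BA
    C ↦ A

A->ACC, B->BA, C->A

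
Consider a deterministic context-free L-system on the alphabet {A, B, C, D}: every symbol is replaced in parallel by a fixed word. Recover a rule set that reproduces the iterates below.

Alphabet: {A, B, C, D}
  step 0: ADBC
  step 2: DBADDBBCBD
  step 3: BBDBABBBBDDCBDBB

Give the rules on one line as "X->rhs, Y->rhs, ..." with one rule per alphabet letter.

A->BA, B->D, C->CB, D->BB

  step 2 ⇒ step 3: DBADDBBCBD ⇒ BB·D·BA·BB·BB·D·D·CB·D·BB
    A ↦ BA
    B ↦ D
    C ↦ CB
    D ↦ BB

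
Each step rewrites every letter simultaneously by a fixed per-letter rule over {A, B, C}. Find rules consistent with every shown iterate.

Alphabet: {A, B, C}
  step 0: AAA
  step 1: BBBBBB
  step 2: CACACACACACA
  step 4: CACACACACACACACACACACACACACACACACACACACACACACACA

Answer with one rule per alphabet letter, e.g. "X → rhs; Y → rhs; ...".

A->BB, B->CA, C->BB

  step 1 ⇒ step 2: BBBBBB ⇒ CA·CA·CA·CA·CA·CA
    B ↦ CA
  step 0 ⇒ step 1: AAA ⇒ BB·BB·BB
    A ↦ BB
    C ↦ BB  (constrained at step 2)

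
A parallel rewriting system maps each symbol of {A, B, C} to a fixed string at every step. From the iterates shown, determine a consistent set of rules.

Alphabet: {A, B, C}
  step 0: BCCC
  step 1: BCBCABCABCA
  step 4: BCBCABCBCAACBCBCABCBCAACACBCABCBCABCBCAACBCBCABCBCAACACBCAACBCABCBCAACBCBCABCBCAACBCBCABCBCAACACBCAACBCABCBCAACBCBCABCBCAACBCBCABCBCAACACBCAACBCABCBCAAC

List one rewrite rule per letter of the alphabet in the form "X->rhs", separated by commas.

  step 0 ⇒ step 1: BCCC ⇒ BC·BCA·BCA·BCA
    B ↦ BC
    C ↦ BCA
    A ↦ AC  (constrained at step 1)

A->AC, B->BC, C->BCA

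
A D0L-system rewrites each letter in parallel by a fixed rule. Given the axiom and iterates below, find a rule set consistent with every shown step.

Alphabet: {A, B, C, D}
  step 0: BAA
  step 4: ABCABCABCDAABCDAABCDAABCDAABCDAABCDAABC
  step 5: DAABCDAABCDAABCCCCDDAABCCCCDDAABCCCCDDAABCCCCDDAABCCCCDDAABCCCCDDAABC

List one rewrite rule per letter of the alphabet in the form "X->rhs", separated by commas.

A->D, B->A, C->ABC, D->CCC

  step 4 ⇒ step 5: ABCABCABCDAABCDAABCDAABCDAABCDAABCDAABC ⇒ D·A·ABC·D·A·ABC·D·A·ABC·CCC·D·D·A·ABC·CCC·D·D·A·ABC·CCC·D·D·A·ABC·CCC·D·D·A·ABC·CCC·D·D·A·ABC·CCC·D·D·A·ABC
    A ↦ D
    B ↦ A
    C ↦ ABC
    D ↦ CCC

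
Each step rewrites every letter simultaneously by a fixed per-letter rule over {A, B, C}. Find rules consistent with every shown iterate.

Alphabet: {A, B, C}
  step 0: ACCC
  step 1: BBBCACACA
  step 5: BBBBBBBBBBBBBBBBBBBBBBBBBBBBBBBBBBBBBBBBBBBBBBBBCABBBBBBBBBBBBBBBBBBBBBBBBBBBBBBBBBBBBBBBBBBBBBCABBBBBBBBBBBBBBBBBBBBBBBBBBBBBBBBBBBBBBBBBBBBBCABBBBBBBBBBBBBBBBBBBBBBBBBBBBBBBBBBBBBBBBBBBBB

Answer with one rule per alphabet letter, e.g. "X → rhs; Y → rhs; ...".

  step 0 ⇒ step 1: ACCC ⇒ BBB·CA·CA·CA
    A ↦ BBB
    C ↦ CA
    B ↦ BB  (constrained at step 1)

A->BBB, B->BB, C->CA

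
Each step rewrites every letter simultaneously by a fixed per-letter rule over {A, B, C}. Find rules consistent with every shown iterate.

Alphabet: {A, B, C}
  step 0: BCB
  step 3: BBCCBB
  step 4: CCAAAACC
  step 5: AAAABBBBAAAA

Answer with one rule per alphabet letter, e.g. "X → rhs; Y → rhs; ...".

A->B, B->C, C->AA

  step 4 ⇒ step 5: CCAAAACC ⇒ AA·AA·B·B·B·B·AA·AA
    A ↦ B
    C ↦ AA
  step 3 ⇒ step 4: BBCCBB ⇒ C·C·AA·AA·C·C
    B ↦ C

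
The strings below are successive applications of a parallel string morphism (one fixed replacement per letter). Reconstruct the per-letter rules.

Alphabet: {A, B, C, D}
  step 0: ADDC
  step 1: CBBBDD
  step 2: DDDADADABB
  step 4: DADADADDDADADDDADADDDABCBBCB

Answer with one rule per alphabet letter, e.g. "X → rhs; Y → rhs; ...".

A->CB, B->DA, C->DD, D->B

  step 1 ⇒ step 2: CBBBDD ⇒ DD·DA·DA·DA·B·B
    B ↦ DA
    C ↦ DD
    D ↦ B
  step 0 ⇒ step 1: ADDC ⇒ CB·B·B·DD
    A ↦ CB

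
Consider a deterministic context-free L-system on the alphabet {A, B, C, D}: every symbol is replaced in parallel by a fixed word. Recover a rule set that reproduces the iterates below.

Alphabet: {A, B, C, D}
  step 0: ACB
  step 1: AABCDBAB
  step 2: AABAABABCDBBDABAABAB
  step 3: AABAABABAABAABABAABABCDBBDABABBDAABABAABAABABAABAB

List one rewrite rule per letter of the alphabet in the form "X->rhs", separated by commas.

  step 2 ⇒ step 3: AABAABABCDBBDABAABAB ⇒ AAB·AAB·AB·AAB·AAB·AB·AAB·AB·CDB·BD·AB·AB·BD·AAB·AB·AAB·AAB·AB·AAB·AB
    A ↦ AAB
    B ↦ AB
    C ↦ CDB
    D ↦ BD

A->AAB, B->AB, C->CDB, D->BD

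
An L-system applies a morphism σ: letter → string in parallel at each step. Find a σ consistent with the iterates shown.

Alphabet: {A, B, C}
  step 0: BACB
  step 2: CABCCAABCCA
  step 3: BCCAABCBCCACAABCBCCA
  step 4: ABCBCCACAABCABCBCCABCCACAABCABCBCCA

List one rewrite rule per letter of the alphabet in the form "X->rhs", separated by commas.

  step 3 ⇒ step 4: BCCAABCBCCACAABCBCCA ⇒ A·BC·BC·CA·CA·A·BC·A·BC·BC·CA·BC·CA·CA·A·BC·A·BC·BC·CA
    A ↦ CA
    B ↦ A
    C ↦ BC

A->CA, B->A, C->BC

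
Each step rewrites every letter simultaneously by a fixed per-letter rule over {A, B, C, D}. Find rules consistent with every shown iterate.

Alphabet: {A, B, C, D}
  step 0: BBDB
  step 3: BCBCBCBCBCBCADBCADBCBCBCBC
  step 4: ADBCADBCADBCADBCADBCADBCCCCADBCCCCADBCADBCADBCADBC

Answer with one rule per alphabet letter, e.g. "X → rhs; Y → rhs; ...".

  step 3 ⇒ step 4: BCBCBCBCBCBCADBCADBCBCBCBC ⇒ AD·BC·AD·BC·AD·BC·AD·BC·AD·BC·AD·BC·C·CC·AD·BC·C·CC·AD·BC·AD·BC·AD·BC·AD·BC
    A ↦ C
    B ↦ AD
    C ↦ BC
    D ↦ CC

A->C, B->AD, C->BC, D->CC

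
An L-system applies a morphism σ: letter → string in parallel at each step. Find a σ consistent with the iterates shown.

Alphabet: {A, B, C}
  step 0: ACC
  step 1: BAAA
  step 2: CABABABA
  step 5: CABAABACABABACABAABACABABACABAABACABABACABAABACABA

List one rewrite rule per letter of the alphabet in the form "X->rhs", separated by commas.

  step 1 ⇒ step 2: BAAA ⇒ CA·BA·BA·BA
    A ↦ BA
    B ↦ CA
  step 0 ⇒ step 1: ACC ⇒ BA·A·A
    C ↦ A

A->BA, B->CA, C->A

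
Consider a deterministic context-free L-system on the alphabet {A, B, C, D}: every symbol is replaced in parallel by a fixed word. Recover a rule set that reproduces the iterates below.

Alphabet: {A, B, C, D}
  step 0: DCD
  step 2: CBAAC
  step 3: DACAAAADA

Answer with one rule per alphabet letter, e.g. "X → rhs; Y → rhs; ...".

A->AA, B->C, C->DA, D->B

  step 2 ⇒ step 3: CBAAC ⇒ DA·C·AA·AA·DA
    A ↦ AA
    B ↦ C
    C ↦ DA
    D ↦ B  (constrained at step 0)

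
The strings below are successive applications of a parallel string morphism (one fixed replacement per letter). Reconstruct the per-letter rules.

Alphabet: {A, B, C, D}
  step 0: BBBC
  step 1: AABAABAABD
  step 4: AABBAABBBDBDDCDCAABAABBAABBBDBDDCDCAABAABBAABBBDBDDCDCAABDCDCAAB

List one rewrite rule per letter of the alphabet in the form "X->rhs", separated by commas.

  step 0 ⇒ step 1: BBBC ⇒ AAB·AAB·AAB·D
    B ↦ AAB
    C ↦ D
    A ↦ DC  (constrained at step 1)
    D ↦ B  (constrained at step 1)

A->DC, B->AAB, C->D, D->B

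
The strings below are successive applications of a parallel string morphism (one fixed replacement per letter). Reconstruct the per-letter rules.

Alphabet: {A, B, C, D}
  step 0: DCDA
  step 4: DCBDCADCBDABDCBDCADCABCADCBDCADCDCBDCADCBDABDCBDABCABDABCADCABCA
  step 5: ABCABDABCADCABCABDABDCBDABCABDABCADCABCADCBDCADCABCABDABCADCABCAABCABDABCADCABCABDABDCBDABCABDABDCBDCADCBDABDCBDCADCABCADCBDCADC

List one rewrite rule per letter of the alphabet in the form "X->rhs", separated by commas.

A->DC, B->BD, C->CA, D->AB

  step 4 ⇒ step 5: DCBDCADCBDABDCBDCADCABCADCBDCADCDCBDCADCBDABDCBDABCABDABCADCABCA ⇒ AB·CA·BD·AB·CA·DC·AB·CA·BD·AB·DC·BD·AB·CA·BD·AB·CA·DC·AB·CA·DC·BD·CA·DC·AB·CA·BD·AB·CA·DC·AB·CA·AB·CA·BD·AB·CA·DC·AB·CA·BD·AB·DC·BD·AB·CA·BD·AB·DC·BD·CA·DC·BD·AB·DC·BD·CA·DC·AB·CA·DC·BD·CA·DC
    A ↦ DC
    B ↦ BD
    C ↦ CA
    D ↦ AB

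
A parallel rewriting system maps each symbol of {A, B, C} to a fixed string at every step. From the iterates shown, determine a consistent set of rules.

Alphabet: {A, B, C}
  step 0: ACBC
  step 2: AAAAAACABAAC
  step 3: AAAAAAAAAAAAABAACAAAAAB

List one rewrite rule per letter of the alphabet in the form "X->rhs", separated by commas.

  step 2 ⇒ step 3: AAAAAACABAAC ⇒ AA·AA·AA·AA·AA·AA·AB·AA·C·AA·AA·AB
    A ↦ AA
    B ↦ C
    C ↦ AB

A->AA, B->C, C->AB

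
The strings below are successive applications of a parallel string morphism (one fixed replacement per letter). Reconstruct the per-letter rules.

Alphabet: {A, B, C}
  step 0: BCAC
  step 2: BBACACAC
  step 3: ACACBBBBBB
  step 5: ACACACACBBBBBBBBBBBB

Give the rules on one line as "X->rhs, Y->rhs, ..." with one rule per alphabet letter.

  step 2 ⇒ step 3: BBACACAC ⇒ AC·AC·B·B·B·B·B·B
    A ↦ B
    B ↦ AC
    C ↦ B

A->B, B->AC, C->B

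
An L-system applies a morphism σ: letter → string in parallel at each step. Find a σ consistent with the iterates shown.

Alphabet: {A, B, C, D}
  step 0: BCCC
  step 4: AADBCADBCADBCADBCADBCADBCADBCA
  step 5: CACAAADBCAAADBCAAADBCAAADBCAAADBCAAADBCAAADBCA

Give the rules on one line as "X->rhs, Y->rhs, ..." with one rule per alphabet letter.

  step 4 ⇒ step 5: AADBCADBCADBCADBCADBCADBCADBCA ⇒ CA·CA·A·A·DB·CA·A·A·DB·CA·A·A·DB·CA·A·A·DB·CA·A·A·DB·CA·A·A·DB·CA·A·A·DB·CA
    A ↦ CA
    B ↦ A
    C ↦ DB
    D ↦ A

A->CA, B->A, C->DB, D->A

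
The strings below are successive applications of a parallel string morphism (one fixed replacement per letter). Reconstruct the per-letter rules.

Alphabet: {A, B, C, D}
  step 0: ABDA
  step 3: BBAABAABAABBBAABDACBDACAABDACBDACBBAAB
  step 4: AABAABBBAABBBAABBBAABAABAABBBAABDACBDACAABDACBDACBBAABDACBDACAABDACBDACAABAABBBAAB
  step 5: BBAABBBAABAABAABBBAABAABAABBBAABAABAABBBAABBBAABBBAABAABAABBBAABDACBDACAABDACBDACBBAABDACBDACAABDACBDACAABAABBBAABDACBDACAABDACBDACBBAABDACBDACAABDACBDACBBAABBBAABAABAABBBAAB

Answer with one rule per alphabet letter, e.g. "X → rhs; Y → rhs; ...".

  step 4 ⇒ step 5: AABAABBBAABBBAABBBAABAABAABBBAABDACBDACAABDACBDACBBAABDACBDACAABDACBDACAABAABBBAAB ⇒ B·B·AAB·B·B·AAB·AAB·AAB·B·B·AAB·AAB·AAB·B·B·AAB·AAB·AAB·B·B·AAB·B·B·AAB·B·B·AAB·AAB·AAB·B·B·AAB·DAC·B·DAC·AAB·DAC·B·DAC·B·B·AAB·DAC·B·DAC·AAB·DAC·B·DAC·AAB·AAB·B·B·AAB·DAC·B·DAC·AAB·DAC·B·DAC·B·B·AAB·DAC·B·DAC·AAB·DAC·B·DAC·B·B·AAB·B·B·AAB·AAB·AAB·B·B·AAB
    A ↦ B
    B ↦ AAB
    C ↦ DAC
    D ↦ DAC

A->B, B->AAB, C->DAC, D->DAC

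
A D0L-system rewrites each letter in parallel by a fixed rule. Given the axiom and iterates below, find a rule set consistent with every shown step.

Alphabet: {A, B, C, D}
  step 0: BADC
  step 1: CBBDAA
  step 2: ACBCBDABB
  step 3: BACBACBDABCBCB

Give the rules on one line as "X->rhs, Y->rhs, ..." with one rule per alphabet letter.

  step 2 ⇒ step 3: ACBCBDABB ⇒ B·A·CB·A·CB·DA·B·CB·CB
    A ↦ B
    B ↦ CB
    C ↦ A
    D ↦ DA

A->B, B->CB, C->A, D->DA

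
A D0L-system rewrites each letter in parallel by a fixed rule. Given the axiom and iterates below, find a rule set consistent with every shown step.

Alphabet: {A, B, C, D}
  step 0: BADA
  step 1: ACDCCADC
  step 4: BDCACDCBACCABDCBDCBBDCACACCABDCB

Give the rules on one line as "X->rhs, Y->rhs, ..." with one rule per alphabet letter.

A->DC, B->AC, C->B, D->CA

  step 0 ⇒ step 1: BADA ⇒ AC·DC·CA·DC
    A ↦ DC
    B ↦ AC
    D ↦ CA
    C ↦ B  (constrained at step 1)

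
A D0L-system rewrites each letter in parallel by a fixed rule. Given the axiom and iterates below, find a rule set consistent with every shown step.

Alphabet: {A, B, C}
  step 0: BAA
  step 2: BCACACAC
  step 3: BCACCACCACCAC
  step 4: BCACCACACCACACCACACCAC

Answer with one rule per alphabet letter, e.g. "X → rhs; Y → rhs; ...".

  step 3 ⇒ step 4: BCACCACCACCAC ⇒ BC·AC·C·AC·AC·C·AC·AC·C·AC·AC·C·AC
    A ↦ C
    B ↦ BC
    C ↦ AC

A->C, B->BC, C->AC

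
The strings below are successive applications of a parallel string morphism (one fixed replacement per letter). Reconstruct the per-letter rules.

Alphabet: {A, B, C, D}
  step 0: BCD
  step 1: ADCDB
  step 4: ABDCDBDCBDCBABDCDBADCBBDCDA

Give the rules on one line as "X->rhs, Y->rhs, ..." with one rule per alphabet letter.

A->DCB, B->A, C->DCD, D->B

  step 0 ⇒ step 1: BCD ⇒ A·DCD·B
    B ↦ A
    C ↦ DCD
    D ↦ B
    A ↦ DCB  (constrained at step 1)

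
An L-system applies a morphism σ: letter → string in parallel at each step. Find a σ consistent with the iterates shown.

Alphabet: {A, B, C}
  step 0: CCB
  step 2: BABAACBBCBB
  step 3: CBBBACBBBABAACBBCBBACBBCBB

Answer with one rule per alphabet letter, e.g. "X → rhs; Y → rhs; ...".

  step 2 ⇒ step 3: BABAACBBCBB ⇒ CBB·BA·CBB·BA·BA·A·CBB·CBB·A·CBB·CBB
    A ↦ BA
    B ↦ CBB
    C ↦ A

A->BA, B->CBB, C->A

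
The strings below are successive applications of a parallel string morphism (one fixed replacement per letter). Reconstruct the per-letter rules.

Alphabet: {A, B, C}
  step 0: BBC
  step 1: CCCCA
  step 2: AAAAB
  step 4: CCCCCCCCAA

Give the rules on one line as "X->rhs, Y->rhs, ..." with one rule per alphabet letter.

  step 1 ⇒ step 2: CCCCA ⇒ A·A·A·A·B
    A ↦ B
    C ↦ A
  step 0 ⇒ step 1: BBC ⇒ CC·CC·A
    B ↦ CC

A->B, B->CC, C->A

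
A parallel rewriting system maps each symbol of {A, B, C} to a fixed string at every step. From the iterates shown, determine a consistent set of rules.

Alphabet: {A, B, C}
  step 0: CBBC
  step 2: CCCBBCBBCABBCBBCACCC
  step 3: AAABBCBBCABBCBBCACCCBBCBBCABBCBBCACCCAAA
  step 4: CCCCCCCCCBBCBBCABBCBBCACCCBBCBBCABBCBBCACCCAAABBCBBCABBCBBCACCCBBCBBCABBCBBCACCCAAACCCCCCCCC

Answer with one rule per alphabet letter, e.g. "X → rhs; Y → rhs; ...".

A->CCC, B->BBC, C->A

  step 3 ⇒ step 4: AAABBCBBCABBCBBCACCCBBCBBCABBCBBCACCCAAA ⇒ CCC·CCC·CCC·BBC·BBC·A·BBC·BBC·A·CCC·BBC·BBC·A·BBC·BBC·A·CCC·A·A·A·BBC·BBC·A·BBC·BBC·A·CCC·BBC·BBC·A·BBC·BBC·A·CCC·A·A·A·CCC·CCC·CCC
    A ↦ CCC
    B ↦ BBC
    C ↦ A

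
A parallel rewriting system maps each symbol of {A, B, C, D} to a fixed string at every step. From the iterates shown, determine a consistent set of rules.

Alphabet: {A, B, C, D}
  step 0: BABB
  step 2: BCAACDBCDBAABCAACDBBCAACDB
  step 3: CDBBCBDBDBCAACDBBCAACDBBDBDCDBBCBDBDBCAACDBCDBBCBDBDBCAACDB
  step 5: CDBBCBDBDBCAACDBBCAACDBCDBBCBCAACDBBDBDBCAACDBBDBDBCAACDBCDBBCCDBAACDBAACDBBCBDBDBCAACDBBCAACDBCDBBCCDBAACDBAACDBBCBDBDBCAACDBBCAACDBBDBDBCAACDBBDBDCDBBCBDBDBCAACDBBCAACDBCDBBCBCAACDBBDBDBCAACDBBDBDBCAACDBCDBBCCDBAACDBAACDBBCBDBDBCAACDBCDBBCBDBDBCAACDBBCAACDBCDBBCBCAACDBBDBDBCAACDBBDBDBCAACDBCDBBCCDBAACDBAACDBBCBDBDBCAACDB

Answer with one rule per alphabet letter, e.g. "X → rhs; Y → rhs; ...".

A->BD, B->CDB, C->BC, D->AA

  step 2 ⇒ step 3: BCAACDBCDBAABCAACDBBCAACDB ⇒ CDB·BC·BD·BD·BC·AA·CDB·BC·AA·CDB·BD·BD·CDB·BC·BD·BD·BC·AA·CDB·CDB·BC·BD·BD·BC·AA·CDB
    A ↦ BD
    B ↦ CDB
    C ↦ BC
    D ↦ AA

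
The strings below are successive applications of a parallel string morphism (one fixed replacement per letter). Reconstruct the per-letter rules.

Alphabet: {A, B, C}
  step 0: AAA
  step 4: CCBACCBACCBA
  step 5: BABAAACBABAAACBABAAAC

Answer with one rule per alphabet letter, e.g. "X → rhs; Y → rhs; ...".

A->C, B->AA, C->BA

  step 4 ⇒ step 5: CCBACCBACCBA ⇒ BA·BA·AA·C·BA·BA·AA·C·BA·BA·AA·C
    A ↦ C
    B ↦ AA
    C ↦ BA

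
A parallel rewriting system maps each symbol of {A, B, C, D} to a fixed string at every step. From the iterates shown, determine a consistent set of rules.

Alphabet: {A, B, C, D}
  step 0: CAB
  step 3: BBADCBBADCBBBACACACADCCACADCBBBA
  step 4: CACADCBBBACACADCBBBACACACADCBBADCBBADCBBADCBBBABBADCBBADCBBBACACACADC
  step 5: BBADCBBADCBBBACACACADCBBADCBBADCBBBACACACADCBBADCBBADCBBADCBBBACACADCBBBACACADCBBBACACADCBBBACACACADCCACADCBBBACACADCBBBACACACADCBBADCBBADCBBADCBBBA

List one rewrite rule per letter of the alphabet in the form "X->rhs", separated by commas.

  step 4 ⇒ step 5: CACADCBBBACACADCBBBACACACADCBBADCBBADCBBADCBBBABBADCBBADCBBBACACACADC ⇒ BBA·DC·BBA·DC·B·BBA·CA·CA·CA·DC·BBA·DC·BBA·DC·B·BBA·CA·CA·CA·DC·BBA·DC·BBA·DC·BBA·DC·B·BBA·CA·CA·DC·B·BBA·CA·CA·DC·B·BBA·CA·CA·DC·B·BBA·CA·CA·CA·DC·CA·CA·DC·B·BBA·CA·CA·DC·B·BBA·CA·CA·CA·DC·BBA·DC·BBA·DC·BBA·DC·B·BBA
    A ↦ DC
    B ↦ CA
    C ↦ BBA
    D ↦ B

A->DC, B->CA, C->BBA, D->B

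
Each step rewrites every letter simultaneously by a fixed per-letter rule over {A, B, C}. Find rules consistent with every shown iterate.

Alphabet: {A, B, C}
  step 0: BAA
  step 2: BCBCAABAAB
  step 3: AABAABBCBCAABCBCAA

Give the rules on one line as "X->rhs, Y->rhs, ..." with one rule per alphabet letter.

  step 2 ⇒ step 3: BCBCAABAAB ⇒ AA·B·AA·B·BC·BC·AA·BC·BC·AA
    A ↦ BC
    B ↦ AA
    C ↦ B

A->BC, B->AA, C->B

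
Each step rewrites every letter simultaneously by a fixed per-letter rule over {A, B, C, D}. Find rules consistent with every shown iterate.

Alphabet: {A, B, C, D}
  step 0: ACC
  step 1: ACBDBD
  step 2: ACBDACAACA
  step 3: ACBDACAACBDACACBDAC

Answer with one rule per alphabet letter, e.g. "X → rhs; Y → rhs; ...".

  step 2 ⇒ step 3: ACBDACAACA ⇒ AC·BD·AC·A·AC·BD·AC·AC·BD·AC
    A ↦ AC
    B ↦ AC
    C ↦ BD
    D ↦ A

A->AC, B->AC, C->BD, D->A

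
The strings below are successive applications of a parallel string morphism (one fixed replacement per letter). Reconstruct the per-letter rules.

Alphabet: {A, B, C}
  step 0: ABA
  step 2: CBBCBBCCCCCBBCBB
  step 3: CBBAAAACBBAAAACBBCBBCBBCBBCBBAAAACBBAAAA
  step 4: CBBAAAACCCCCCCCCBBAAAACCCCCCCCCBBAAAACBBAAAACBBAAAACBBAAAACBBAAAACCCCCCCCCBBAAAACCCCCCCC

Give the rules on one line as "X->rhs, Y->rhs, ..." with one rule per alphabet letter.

A->CC, B->AA, C->CBB

  step 3 ⇒ step 4: CBBAAAACBBAAAACBBCBBCBBCBBCBBAAAACBBAAAA ⇒ CBB·AA·AA·CC·CC·CC·CC·CBB·AA·AA·CC·CC·CC·CC·CBB·AA·AA·CBB·AA·AA·CBB·AA·AA·CBB·AA·AA·CBB·AA·AA·CC·CC·CC·CC·CBB·AA·AA·CC·CC·CC·CC
    A ↦ CC
    B ↦ AA
    C ↦ CBB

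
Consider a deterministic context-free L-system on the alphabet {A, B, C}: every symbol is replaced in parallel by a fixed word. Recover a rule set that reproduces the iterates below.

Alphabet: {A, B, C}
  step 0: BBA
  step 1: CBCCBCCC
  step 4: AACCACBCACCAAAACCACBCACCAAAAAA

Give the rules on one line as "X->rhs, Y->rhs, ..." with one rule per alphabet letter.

A->CC, B->CBC, C->A

  step 0 ⇒ step 1: BBA ⇒ CBC·CBC·CC
    A ↦ CC
    B ↦ CBC
    C ↦ A  (constrained at step 1)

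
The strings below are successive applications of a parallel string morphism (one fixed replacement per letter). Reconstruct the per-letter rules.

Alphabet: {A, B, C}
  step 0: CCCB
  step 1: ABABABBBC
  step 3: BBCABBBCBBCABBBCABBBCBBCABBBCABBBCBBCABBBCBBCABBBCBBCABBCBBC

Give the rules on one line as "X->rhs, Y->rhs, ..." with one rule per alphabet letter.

A->BC, B->BBC, C->AB

  step 0 ⇒ step 1: CCCB ⇒ AB·AB·AB·BBC
    B ↦ BBC
    C ↦ AB
    A ↦ BC  (constrained at step 1)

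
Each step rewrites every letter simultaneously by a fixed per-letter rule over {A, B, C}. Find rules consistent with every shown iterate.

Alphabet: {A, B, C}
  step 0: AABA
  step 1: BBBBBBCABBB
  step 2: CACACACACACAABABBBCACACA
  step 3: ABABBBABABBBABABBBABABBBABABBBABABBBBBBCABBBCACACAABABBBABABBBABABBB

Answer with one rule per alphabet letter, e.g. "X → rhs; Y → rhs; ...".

A->BBB, B->CA, C->ABA

  step 2 ⇒ step 3: CACACACACACAABABBBCACACA ⇒ ABA·BBB·ABA·BBB·ABA·BBB·ABA·BBB·ABA·BBB·ABA·BBB·BBB·CA·BBB·CA·CA·CA·ABA·BBB·ABA·BBB·ABA·BBB
    A ↦ BBB
    B ↦ CA
    C ↦ ABA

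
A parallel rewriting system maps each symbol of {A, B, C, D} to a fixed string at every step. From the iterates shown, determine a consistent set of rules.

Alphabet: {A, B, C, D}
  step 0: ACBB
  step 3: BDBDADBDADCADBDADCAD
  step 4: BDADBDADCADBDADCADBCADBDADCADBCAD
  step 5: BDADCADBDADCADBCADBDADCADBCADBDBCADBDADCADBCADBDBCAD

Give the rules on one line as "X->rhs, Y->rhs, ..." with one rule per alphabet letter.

  step 4 ⇒ step 5: BDADBDADCADBDADCADBCADBDADCADBCAD ⇒ BD·AD·C·AD·BD·AD·C·AD·B·C·AD·BD·AD·C·AD·B·C·AD·BD·B·C·AD·BD·AD·C·AD·B·C·AD·BD·B·C·AD
    A ↦ C
    B ↦ BD
    C ↦ B
    D ↦ AD

A->C, B->BD, C->B, D->AD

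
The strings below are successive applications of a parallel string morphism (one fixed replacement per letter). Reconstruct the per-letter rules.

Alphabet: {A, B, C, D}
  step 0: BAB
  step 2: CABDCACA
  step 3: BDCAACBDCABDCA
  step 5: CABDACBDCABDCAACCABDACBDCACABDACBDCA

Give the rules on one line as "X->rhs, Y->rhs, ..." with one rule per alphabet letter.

  step 2 ⇒ step 3: CABDCACA ⇒ BD·CA·A·C·BD·CA·BD·CA
    A ↦ CA
    B ↦ A
    C ↦ BD
    D ↦ C

A->CA, B->A, C->BD, D->C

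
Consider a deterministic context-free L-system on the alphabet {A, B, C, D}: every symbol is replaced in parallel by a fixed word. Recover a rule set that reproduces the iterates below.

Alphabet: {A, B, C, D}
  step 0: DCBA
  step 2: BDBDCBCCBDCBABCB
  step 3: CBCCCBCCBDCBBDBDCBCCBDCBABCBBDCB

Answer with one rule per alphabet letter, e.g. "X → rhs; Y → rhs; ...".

  step 2 ⇒ step 3: BDBDCBCCBDCBABCB ⇒ CB·CC·CB·CC·BD·CB·BD·BD·CB·CC·BD·CB·AB·CB·BD·CB
    A ↦ AB
    B ↦ CB
    C ↦ BD
    D ↦ CC

A->AB, B->CB, C->BD, D->CC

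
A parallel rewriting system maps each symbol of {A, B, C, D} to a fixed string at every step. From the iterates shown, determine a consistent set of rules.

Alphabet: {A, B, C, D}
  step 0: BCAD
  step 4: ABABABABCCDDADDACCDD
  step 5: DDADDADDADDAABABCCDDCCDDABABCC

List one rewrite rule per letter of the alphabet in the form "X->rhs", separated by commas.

A->DD, B->A, C->AB, D->C

  step 4 ⇒ step 5: ABABABABCCDDADDACCDD ⇒ DD·A·DD·A·DD·A·DD·A·AB·AB·C·C·DD·C·C·DD·AB·AB·C·C
    A ↦ DD
    B ↦ A
    C ↦ AB
    D ↦ C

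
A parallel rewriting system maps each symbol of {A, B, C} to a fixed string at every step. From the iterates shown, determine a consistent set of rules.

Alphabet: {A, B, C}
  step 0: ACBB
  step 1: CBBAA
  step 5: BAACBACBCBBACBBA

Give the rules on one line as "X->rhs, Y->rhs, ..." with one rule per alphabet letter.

  step 0 ⇒ step 1: ACBB ⇒ CB·B·A·A
    A ↦ CB
    B ↦ A
    C ↦ B

A->CB, B->A, C->B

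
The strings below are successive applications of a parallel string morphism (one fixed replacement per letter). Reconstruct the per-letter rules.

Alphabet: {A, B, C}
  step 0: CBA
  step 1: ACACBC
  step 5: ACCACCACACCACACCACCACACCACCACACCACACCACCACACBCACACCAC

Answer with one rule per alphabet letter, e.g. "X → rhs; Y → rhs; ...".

  step 0 ⇒ step 1: CBA ⇒ AC·ACB·C
    A ↦ C
    B ↦ ACB
    C ↦ AC

A->C, B->ACB, C->AC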